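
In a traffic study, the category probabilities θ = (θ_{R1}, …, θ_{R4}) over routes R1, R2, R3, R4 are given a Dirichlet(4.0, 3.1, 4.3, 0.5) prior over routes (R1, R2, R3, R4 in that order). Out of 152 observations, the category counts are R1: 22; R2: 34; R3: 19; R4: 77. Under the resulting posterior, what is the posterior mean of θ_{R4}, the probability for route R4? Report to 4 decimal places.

The Dirichlet prior is conjugate to the Multinomial likelihood: each posterior αⱼ = prior αⱼ + observed count nⱼ.
Posterior concentration: (26.0, 37.1, 23.3, 77.5), total = 163.9.
E[θ_{R4}|data] = α_{R4}/Σα = 77.5/163.9 = 0.4728.

0.4728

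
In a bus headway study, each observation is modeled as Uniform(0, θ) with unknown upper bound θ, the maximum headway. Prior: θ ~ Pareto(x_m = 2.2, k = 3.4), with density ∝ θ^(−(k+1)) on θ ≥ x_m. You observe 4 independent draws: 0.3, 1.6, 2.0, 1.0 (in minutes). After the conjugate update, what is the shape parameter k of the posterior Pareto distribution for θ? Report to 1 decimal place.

A Pareto(scale x_m, shape k) prior on the upper bound θ of Uniform(0, θ) is conjugate: posterior is Pareto(max(x_m, max xᵢ), k + n).
Sample maximum = 2.0; prior scale x_m = 2.2 → posterior scale = max = 2.2.
Posterior shape = 3.4 + 4 = 7.4.
Posterior shape k = 7.4.

7.4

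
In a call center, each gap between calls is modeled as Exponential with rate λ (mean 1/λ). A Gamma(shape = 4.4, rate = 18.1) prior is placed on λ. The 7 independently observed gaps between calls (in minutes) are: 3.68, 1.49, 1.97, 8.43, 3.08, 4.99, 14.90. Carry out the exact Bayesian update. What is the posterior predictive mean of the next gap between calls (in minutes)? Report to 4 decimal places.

5.4462

With a Gamma(shape α, rate β) prior on the exponential rate λ, the posterior after n observations with total T = Σxᵢ is Gamma(α+n, β+T).
Sum of observations T = 38.54 minutes; n = 7.
Posterior: Gamma(4.4+7, 18.1+38.54) = Gamma(11.4, 56.64).
The predictive distribution for the next observation is Lomax; its mean is β/(α−1) = 56.64/10.4 = 5.4462.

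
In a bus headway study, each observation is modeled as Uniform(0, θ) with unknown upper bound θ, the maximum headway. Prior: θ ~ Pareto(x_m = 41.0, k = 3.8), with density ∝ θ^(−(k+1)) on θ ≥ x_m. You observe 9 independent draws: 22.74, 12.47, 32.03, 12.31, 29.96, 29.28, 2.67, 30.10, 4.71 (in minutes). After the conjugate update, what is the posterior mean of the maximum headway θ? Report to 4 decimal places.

44.4746

A Pareto(scale x_m, shape k) prior on the upper bound θ of Uniform(0, θ) is conjugate: posterior is Pareto(max(x_m, max xᵢ), k + n).
Sample maximum = 32.03; prior scale x_m = 41.0 → posterior scale = max = 41.00.
Posterior shape = 3.8 + 9 = 12.8.
E[θ|data] = k·x_m/(k−1) = 12.8·41.00/11.8 = 44.4746.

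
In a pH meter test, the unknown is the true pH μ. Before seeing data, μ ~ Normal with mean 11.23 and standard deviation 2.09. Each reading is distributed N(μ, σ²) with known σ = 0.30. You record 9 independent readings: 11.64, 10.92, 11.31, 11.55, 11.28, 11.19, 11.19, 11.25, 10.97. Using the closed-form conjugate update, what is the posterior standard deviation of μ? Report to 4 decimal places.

0.0999

For Normal data with known variance σ², a Normal(μ₀, σ₀²) prior on μ is conjugate. Posterior precision = 1/σ₀² + n/σ²; posterior mean is the precision-weighted average of μ₀ and x̄.
σ₀² = 2.09² = 4.3681, σ² = 0.30² = 0.09; σ² + n·σ₀² = 0.09 + 9·4.3681 = 39.4029.
Posterior precision = 1/σ₀² + n/σ² = 1/4.3681 + 9/0.09 = (σ² + n·σ₀²)/(σ₀²σ²) = 39.4029/(4.3681·0.09); posterior variance σₙ² = σ₀²σ²/(σ² + n·σ₀²) = 4.3681·0.09/39.4029 = 0.009977.
Posterior SD = √σₙ² = √(4.3681·0.09/39.4029) = 0.0999.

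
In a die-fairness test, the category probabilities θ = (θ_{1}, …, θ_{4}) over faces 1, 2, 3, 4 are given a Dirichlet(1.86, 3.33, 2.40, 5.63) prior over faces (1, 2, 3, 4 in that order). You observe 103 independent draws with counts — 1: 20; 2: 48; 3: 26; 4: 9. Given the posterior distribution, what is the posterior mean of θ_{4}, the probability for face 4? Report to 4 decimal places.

The Dirichlet prior is conjugate to the Multinomial likelihood: each posterior αⱼ = prior αⱼ + observed count nⱼ.
Posterior concentration: (21.86, 51.33, 28.40, 14.63), total = 116.22.
E[θ_{4}|data] = α_{4}/Σα = 14.63/116.22 = 0.1259.

0.1259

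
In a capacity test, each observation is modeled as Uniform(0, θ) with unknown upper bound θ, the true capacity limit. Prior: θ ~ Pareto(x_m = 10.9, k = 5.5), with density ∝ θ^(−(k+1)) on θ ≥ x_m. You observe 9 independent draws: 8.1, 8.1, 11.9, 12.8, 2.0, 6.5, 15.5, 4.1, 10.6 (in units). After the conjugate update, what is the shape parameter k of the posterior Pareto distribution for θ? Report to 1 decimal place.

A Pareto(scale x_m, shape k) prior on the upper bound θ of Uniform(0, θ) is conjugate: posterior is Pareto(max(x_m, max xᵢ), k + n).
Sample maximum = 15.5; prior scale x_m = 10.9 → posterior scale = max = 15.5.
Posterior shape = 5.5 + 9 = 14.5.
Posterior shape k = 14.5.

14.5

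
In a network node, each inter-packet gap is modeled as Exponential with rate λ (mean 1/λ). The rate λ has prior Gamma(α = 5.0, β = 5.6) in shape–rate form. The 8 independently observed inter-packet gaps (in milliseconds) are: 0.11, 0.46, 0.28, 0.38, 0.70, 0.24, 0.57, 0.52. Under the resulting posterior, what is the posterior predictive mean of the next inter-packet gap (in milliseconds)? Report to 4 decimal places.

0.7383

With a Gamma(shape α, rate β) prior on the exponential rate λ, the posterior after n observations with total T = Σxᵢ is Gamma(α+n, β+T).
Sum of observations T = 3.26 milliseconds; n = 8.
Posterior: Gamma(5.0+8, 5.6+3.26) = Gamma(13.0, 8.86).
The predictive distribution for the next observation is Lomax; its mean is β/(α−1) = 8.86/12.0 = 0.7383.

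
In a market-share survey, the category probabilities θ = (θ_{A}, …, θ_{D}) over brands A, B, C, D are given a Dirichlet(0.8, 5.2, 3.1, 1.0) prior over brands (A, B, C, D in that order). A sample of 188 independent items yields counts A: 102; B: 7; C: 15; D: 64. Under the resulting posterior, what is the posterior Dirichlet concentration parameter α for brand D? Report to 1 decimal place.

65.0

The Dirichlet prior is conjugate to the Multinomial likelihood: each posterior αⱼ = prior αⱼ + observed count nⱼ.
Posterior concentration: (102.8, 12.2, 18.1, 65.0), total = 198.1.
α_{D} = 1.0 + 64 = 65.0.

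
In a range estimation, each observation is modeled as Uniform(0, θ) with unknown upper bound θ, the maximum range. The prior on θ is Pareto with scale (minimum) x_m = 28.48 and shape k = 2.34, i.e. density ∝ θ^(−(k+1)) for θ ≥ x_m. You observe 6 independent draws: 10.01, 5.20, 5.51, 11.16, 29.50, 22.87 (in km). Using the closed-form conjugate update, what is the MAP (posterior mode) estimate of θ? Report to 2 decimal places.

29.50

A Pareto(scale x_m, shape k) prior on the upper bound θ of Uniform(0, θ) is conjugate: posterior is Pareto(max(x_m, max xᵢ), k + n).
Sample maximum = 29.50; prior scale x_m = 28.48 → posterior scale = max = 29.50.
Posterior shape = 2.34 + 6 = 8.34.
The Pareto density is decreasing on [x_m, ∞), so the mode is x_m = 29.50.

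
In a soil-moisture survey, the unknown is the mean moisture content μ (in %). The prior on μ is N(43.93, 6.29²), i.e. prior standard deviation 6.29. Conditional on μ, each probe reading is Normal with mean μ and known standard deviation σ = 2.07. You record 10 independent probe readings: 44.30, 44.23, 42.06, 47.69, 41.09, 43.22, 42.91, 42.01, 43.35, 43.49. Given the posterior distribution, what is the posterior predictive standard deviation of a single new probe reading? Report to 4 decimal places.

2.1700

For Normal data with known variance σ², a Normal(μ₀, σ₀²) prior on μ is conjugate. Posterior precision = 1/σ₀² + n/σ²; posterior mean is the precision-weighted average of μ₀ and x̄.
σ₀² = 6.29² = 39.5641, σ² = 2.07² = 4.2849; σ² + n·σ₀² = 4.2849 + 10·39.5641 = 399.9259.
Posterior precision = 1/σ₀² + n/σ² = 1/39.5641 + 10/4.2849 = (σ² + n·σ₀²)/(σ₀²σ²) = 399.9259/(39.5641·4.2849); posterior variance σₙ² = σ₀²σ²/(σ² + n·σ₀²) = 39.5641·4.2849/399.9259 = 0.423899.
Predictive variance for one new observation = σₙ² + σ² = 39.5641·4.2849/399.9259 + 4.2849 = σ²·(σ₀² + 399.9259)/399.9259 = 4.2849·439.49/399.9259 = 4.708799; SD = √(4.2849·439.49/399.9259) = 2.1700.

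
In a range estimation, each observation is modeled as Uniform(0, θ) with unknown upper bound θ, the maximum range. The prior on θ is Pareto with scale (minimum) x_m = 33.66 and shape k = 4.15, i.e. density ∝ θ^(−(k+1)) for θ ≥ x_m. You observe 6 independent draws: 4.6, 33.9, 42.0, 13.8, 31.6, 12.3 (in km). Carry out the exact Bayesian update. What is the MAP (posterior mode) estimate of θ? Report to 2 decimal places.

42.00

A Pareto(scale x_m, shape k) prior on the upper bound θ of Uniform(0, θ) is conjugate: posterior is Pareto(max(x_m, max xᵢ), k + n).
Sample maximum = 42.0; prior scale x_m = 33.66 → posterior scale = max = 42.00.
Posterior shape = 4.15 + 6 = 10.15.
The Pareto density is decreasing on [x_m, ∞), so the mode is x_m = 42.00.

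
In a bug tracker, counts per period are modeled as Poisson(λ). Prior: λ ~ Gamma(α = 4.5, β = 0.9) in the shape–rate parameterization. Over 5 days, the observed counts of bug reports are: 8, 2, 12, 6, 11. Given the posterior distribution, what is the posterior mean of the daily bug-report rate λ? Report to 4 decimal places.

7.3729

With a Gamma(shape α, rate β) prior, the Poisson likelihood is conjugate: the posterior is Gamma(α + ΣXᵢ, β + n).
Sum of counts S = 39 over n = 5 days.
Posterior: Gamma(α+S, β+n) = Gamma(4.5+39, 0.9+5) = Gamma(43.5, 5.9).
Posterior mean = α/β = 43.5/5.9 = 7.3729.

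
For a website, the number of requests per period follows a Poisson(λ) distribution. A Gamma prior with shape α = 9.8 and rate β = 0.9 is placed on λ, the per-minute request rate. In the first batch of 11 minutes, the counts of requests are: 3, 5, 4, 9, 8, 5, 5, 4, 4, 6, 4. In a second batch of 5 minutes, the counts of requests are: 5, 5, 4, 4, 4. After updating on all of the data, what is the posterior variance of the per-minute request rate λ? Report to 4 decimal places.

0.3109

With a Gamma(shape α, rate β) prior, the Poisson likelihood is conjugate: the posterior is Gamma(α + ΣXᵢ, β + n).
Batch 1: sum of counts S = 57 over n = 11 minutes.
After batch 1: Gamma(α+S, β+n) = Gamma(9.8+57, 0.9+11) = Gamma(66.8, 11.9).
Batch 2: sum of counts S = 22 over n = 5 minutes.
After batch 2: Gamma(α+S, β+n) = Gamma(66.8+22, 11.9+5) = Gamma(88.8, 16.9).
Var = α/β² = 88.8/16.9² = 0.3109.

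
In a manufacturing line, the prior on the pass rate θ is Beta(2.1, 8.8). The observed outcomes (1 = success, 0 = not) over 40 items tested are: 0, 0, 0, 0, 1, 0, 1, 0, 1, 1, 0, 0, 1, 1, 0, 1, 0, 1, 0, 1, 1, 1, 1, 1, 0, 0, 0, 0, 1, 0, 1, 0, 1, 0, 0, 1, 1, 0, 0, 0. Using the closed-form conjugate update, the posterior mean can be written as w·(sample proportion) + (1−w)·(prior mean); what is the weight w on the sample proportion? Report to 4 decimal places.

The Beta prior is conjugate to a Binomial/Bernoulli likelihood; the update adds successes to α and failures to β.
Posterior mean = (α₀+k)/(α₀+β₀+n) = [n/(α₀+β₀+n)]·(k/n) + [(α₀+β₀)/(α₀+β₀+n)]·α₀/(α₀+β₀), so only n and the prior enter the weight.
The weight on the data is w = n/(α₀+β₀+n) = 40/(2.1+8.8+40) = 40/50.9 = 0.7859.

0.7859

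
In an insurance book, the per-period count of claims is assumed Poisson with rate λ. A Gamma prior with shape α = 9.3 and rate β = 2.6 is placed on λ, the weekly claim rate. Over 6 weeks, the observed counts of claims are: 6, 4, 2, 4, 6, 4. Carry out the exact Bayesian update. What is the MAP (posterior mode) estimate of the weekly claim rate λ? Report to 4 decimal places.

With a Gamma(shape α, rate β) prior, the Poisson likelihood is conjugate: the posterior is Gamma(α + ΣXᵢ, β + n).
Sum of counts S = 26 over n = 6 weeks.
Posterior: Gamma(α+S, β+n) = Gamma(9.3+26, 2.6+6) = Gamma(35.3, 8.6).
Mode of Gamma(α,β) for α≥1 is (α−1)/β = 34.3/8.6 = 3.9884.

3.9884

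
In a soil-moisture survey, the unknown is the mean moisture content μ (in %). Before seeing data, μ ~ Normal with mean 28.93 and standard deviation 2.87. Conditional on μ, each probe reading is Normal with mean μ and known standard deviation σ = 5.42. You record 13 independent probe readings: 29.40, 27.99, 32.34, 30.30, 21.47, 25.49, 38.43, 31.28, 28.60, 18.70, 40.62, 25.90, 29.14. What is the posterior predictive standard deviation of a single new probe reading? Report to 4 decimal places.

For Normal data with known variance σ², a Normal(μ₀, σ₀²) prior on μ is conjugate. Posterior precision = 1/σ₀² + n/σ²; posterior mean is the precision-weighted average of μ₀ and x̄.
σ₀² = 2.87² = 8.2369, σ² = 5.42² = 29.3764; σ² + n·σ₀² = 29.3764 + 13·8.2369 = 136.4561.
Posterior precision = 1/σ₀² + n/σ² = 1/8.2369 + 13/29.3764 = (σ² + n·σ₀²)/(σ₀²σ²) = 136.4561/(8.2369·29.3764); posterior variance σₙ² = σ₀²σ²/(σ² + n·σ₀²) = 8.2369·29.3764/136.4561 = 1.773248.
Predictive variance for one new observation = σₙ² + σ² = 8.2369·29.3764/136.4561 + 29.3764 = σ²·(σ₀² + 136.4561)/136.4561 = 29.3764·144.693/136.4561 = 31.149648; SD = √(29.3764·144.693/136.4561) = 5.5812.

5.5812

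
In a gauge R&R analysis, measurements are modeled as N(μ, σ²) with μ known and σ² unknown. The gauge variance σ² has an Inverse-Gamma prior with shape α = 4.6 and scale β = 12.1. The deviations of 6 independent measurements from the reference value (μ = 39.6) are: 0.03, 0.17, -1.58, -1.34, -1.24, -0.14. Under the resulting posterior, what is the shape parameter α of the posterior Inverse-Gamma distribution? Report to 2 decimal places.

7.60

With known mean μ and an Inverse-Gamma(α, β) prior on σ², the Normal likelihood is conjugate: posterior is Inv-Gamma(α + n/2, β + Σ(xᵢ−μ)²/2).
Σ(xᵢ−μ)² = (0.03)² + (0.17)² + (-1.58)² + (-1.34)² + (-1.24)² + (-0.14)² = 5.8790.
Posterior: Inv-Gamma(4.6 + 6/2, 12.1 + 5.8790/2) = Inv-Gamma(7.60, 15.03950).
Posterior α = 7.60.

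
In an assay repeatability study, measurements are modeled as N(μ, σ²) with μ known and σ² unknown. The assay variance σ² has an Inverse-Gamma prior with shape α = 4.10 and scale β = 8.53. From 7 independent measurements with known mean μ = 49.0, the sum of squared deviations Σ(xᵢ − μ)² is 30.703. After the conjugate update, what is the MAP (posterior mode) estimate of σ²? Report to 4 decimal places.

2.7769

With known mean μ and an Inverse-Gamma(α, β) prior on σ², the Normal likelihood is conjugate: posterior is Inv-Gamma(α + n/2, β + Σ(xᵢ−μ)²/2).
Posterior: Inv-Gamma(4.10 + 7/2, 8.53 + 30.703/2) = Inv-Gamma(7.60, 23.8815).
Mode = β/(α+1) = 23.8815/8.60 = 2.7769.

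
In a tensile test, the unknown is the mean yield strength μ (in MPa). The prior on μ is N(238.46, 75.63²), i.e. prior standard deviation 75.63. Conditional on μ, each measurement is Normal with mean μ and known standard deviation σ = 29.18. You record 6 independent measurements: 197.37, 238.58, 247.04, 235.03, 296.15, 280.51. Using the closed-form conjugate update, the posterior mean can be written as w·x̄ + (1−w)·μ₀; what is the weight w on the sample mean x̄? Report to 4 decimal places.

For Normal data with known variance σ², a Normal(μ₀, σ₀²) prior on μ is conjugate. Posterior precision = 1/σ₀² + n/σ²; posterior mean is the precision-weighted average of μ₀ and x̄.
σ₀² = 75.63² = 5719.8969, σ² = 29.18² = 851.4724. Prior precision 1/σ₀² = 1/5719.8969; data precision n/σ² = 6/851.4724.
w = (n/σ²)/(1/σ₀² + n/σ²) = n·σ₀²/(σ² + n·σ₀²) = 6·5719.8969/(851.4724 + 6·5719.8969) = 34319.3814/35170.8538 = 0.9758.

0.9758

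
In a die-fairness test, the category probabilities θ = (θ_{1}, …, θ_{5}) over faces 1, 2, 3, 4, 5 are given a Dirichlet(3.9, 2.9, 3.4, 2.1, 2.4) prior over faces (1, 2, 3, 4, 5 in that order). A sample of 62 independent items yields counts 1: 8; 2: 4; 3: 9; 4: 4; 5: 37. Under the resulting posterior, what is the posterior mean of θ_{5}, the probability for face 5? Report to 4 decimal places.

The Dirichlet prior is conjugate to the Multinomial likelihood: each posterior αⱼ = prior αⱼ + observed count nⱼ.
Posterior concentration: (11.9, 6.9, 12.4, 6.1, 39.4), total = 76.7.
E[θ_{5}|data] = α_{5}/Σα = 39.4/76.7 = 0.5137.

0.5137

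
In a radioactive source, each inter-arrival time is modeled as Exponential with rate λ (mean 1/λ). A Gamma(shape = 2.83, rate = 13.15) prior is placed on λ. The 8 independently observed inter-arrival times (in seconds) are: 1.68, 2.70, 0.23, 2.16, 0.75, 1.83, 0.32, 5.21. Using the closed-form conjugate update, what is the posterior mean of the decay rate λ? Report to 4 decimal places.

0.3864

With a Gamma(shape α, rate β) prior on the exponential rate λ, the posterior after n observations with total T = Σxᵢ is Gamma(α+n, β+T).
Sum of observations T = 14.88 seconds; n = 8.
Posterior: Gamma(2.83+8, 13.15+14.88) = Gamma(10.83, 28.03).
Posterior mean of λ = α/β = 10.83/28.03 = 0.3864.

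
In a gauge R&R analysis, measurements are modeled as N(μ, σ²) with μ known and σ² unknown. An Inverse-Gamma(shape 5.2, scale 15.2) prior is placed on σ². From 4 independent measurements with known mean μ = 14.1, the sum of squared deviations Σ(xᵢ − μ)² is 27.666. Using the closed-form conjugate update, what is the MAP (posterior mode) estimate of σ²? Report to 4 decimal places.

With known mean μ and an Inverse-Gamma(α, β) prior on σ², the Normal likelihood is conjugate: posterior is Inv-Gamma(α + n/2, β + Σ(xᵢ−μ)²/2).
Posterior: Inv-Gamma(5.2 + 4/2, 15.2 + 27.666/2) = Inv-Gamma(7.20, 29.0330).
Mode = β/(α+1) = 29.0330/8.20 = 3.5406.

3.5406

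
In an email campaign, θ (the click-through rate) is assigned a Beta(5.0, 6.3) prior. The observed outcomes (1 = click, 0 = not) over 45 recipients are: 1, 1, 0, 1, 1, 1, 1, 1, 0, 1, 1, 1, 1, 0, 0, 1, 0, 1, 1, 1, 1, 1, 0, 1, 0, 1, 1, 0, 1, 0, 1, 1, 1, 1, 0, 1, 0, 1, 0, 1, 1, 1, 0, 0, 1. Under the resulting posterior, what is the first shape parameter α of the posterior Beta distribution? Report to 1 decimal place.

36.0

The Beta prior is conjugate to a Binomial/Bernoulli likelihood; the update adds successes to α and failures to β.
Posterior: Beta(α+k, β+n−k) = Beta(5.0+31, 6.3+14) = Beta(36.0, 20.3).
Posterior α = 36.0.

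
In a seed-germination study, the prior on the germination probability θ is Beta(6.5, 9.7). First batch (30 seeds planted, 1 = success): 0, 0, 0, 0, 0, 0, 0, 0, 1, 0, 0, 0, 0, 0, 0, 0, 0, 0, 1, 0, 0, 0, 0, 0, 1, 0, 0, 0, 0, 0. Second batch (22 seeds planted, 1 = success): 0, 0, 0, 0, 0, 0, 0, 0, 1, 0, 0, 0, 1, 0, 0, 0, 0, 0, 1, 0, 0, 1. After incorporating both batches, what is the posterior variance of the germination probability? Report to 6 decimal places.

0.002294

The Beta prior is conjugate to a Binomial/Bernoulli likelihood; the update adds successes to α and failures to β.
After batch 1: Beta(6.5+3, 9.7+27) = Beta(9.5, 36.7).
After batch 2: Beta(9.5+4, 36.7+18) = Beta(13.5, 54.7).
Var = αβ/((α+β)²(α+β+1)) = 13.5·54.7/(68.2²·69.2) = 0.002294.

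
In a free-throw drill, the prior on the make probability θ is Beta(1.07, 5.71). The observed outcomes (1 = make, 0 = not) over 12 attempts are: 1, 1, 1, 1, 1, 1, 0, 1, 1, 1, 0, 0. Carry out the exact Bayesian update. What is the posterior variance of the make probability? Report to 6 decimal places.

0.012573

The Beta prior is conjugate to a Binomial/Bernoulli likelihood; the update adds successes to α and failures to β.
Posterior: Beta(α+k, β+n−k) = Beta(1.07+9, 5.71+3) = Beta(10.07, 8.71).
Var = αβ/((α+β)²(α+β+1)) = 10.07·8.71/(18.78²·19.78) = 0.012573.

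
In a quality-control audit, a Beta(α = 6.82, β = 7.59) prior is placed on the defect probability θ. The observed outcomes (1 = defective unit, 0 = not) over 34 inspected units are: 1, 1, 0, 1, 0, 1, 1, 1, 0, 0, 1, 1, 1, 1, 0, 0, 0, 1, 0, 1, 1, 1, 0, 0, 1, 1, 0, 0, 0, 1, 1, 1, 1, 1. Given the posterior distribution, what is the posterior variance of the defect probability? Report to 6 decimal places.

The Beta prior is conjugate to a Binomial/Bernoulli likelihood; the update adds successes to α and failures to β.
Posterior: Beta(α+k, β+n−k) = Beta(6.82+21, 7.59+13) = Beta(27.82, 20.59).
Var = αβ/((α+β)²(α+β+1)) = 27.82·20.59/(48.41²·49.41) = 0.004947.

0.004947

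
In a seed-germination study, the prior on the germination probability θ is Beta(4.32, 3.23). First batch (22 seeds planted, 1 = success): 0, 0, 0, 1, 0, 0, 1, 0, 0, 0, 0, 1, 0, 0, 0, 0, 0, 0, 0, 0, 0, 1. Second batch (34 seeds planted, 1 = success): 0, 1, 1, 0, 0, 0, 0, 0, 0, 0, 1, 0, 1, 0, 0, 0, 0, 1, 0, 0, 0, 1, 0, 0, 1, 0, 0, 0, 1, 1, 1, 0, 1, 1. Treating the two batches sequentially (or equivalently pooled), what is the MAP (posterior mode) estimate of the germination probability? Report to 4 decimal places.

0.3139

The Beta prior is conjugate to a Binomial/Bernoulli likelihood; the update adds successes to α and failures to β.
After batch 1: Beta(4.32+4, 3.23+18) = Beta(8.32, 21.23).
After batch 2: Beta(8.32+12, 21.23+22) = Beta(20.32, 43.23).
Mode of Beta(a,b) for a,b>1 is (a−1)/(a+b−2) = 19.32/61.55 = 0.3139.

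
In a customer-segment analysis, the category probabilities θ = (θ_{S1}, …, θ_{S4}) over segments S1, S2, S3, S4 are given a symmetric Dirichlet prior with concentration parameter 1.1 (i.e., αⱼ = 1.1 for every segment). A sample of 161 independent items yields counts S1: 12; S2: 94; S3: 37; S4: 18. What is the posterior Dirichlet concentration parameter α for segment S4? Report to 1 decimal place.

19.1

The Dirichlet prior is conjugate to the Multinomial likelihood: each posterior αⱼ = prior αⱼ + observed count nⱼ.
Posterior concentration: (13.1, 95.1, 38.1, 19.1), total = 165.4.
α_{S4} = 1.1 + 18 = 19.1.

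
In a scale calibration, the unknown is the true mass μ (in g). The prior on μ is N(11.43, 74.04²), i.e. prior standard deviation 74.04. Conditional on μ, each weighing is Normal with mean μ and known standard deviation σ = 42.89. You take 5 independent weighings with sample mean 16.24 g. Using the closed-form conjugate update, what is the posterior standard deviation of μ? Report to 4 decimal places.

18.5680

For Normal data with known variance σ², a Normal(μ₀, σ₀²) prior on μ is conjugate. Posterior precision = 1/σ₀² + n/σ²; posterior mean is the precision-weighted average of μ₀ and x̄.
σ₀² = 74.04² = 5481.9216, σ² = 42.89² = 1839.5521; σ² + n·σ₀² = 1839.5521 + 5·5481.9216 = 29249.1601.
Posterior precision = 1/σ₀² + n/σ² = 1/5481.9216 + 5/1839.5521 = (σ² + n·σ₀²)/(σ₀²σ²) = 29249.1601/(5481.9216·1839.5521); posterior variance σₙ² = σ₀²σ²/(σ² + n·σ₀²) = 5481.9216·1839.5521/29249.1601 = 344.771623.
Posterior SD = √σₙ² = √(5481.9216·1839.5521/29249.1601) = 18.5680.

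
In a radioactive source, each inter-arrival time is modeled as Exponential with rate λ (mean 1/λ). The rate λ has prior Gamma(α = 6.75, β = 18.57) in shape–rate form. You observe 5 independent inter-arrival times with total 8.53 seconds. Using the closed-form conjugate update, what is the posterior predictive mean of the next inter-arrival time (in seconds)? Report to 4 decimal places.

With a Gamma(shape α, rate β) prior on the exponential rate λ, the posterior after n observations with total T = Σxᵢ is Gamma(α+n, β+T).
Posterior: Gamma(6.75+5, 18.57+8.53) = Gamma(11.75, 27.10).
The predictive distribution for the next observation is Lomax; its mean is β/(α−1) = 27.10/10.75 = 2.5209.

2.5209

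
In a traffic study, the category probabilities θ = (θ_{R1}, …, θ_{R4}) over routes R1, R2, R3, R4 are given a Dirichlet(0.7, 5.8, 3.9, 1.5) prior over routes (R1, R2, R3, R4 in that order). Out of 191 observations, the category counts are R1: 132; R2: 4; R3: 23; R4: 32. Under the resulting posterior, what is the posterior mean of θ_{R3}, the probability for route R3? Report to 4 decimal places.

The Dirichlet prior is conjugate to the Multinomial likelihood: each posterior αⱼ = prior αⱼ + observed count nⱼ.
Posterior concentration: (132.7, 9.8, 26.9, 33.5), total = 202.9.
E[θ_{R3}|data] = α_{R3}/Σα = 26.9/202.9 = 0.1326.

0.1326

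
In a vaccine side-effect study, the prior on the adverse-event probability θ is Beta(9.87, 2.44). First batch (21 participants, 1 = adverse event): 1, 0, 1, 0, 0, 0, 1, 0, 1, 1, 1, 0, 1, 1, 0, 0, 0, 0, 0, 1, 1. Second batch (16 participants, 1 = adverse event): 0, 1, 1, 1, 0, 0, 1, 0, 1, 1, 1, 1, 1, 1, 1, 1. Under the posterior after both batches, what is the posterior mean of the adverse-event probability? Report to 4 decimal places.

0.6463

The Beta prior is conjugate to a Binomial/Bernoulli likelihood; the update adds successes to α and failures to β.
After batch 1: Beta(9.87+10, 2.44+11) = Beta(19.87, 13.44).
After batch 2: Beta(19.87+12, 13.44+4) = Beta(31.87, 17.44).
Posterior mean = α/(α+β) = 31.87/49.31 = 0.6463.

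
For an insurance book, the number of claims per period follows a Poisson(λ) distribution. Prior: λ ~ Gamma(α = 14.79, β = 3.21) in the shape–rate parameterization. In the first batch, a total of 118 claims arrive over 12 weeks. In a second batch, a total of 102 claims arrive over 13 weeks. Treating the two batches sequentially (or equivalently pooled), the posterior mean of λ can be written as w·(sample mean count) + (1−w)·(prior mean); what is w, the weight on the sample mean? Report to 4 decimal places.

0.8862

With a Gamma(shape α, rate β) prior, the Poisson likelihood is conjugate: the posterior is Gamma(α + ΣXᵢ, β + n).
Total number of weeks: n = 12 + 13 = 25.
Posterior mean = (α₀+S)/(β₀+n) = [n/(β₀+n)]·(S/n) + [β₀/(β₀+n)]·(α₀/β₀), so only n and β₀ enter the weight.
Weight on data w = n/(β₀+n) = 25/(3.21+25) = 25/28.21 = 0.8862.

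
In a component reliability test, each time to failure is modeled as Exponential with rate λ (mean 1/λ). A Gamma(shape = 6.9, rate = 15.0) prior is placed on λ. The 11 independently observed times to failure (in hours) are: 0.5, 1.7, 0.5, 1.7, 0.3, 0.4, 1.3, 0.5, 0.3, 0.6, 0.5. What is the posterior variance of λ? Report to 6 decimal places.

0.032972

With a Gamma(shape α, rate β) prior on the exponential rate λ, the posterior after n observations with total T = Σxᵢ is Gamma(α+n, β+T).
Sum of observations T = 8.3 hours; n = 11.
Posterior: Gamma(6.9+11, 15.0+8.3) = Gamma(17.9, 23.3).
Var = α/β² = 0.032972.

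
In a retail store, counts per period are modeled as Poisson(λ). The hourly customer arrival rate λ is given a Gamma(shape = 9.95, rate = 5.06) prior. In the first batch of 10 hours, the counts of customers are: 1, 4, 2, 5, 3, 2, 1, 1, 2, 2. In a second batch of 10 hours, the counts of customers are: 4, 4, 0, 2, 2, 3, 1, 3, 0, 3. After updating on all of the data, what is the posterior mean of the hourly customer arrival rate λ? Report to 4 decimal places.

2.1927

With a Gamma(shape α, rate β) prior, the Poisson likelihood is conjugate: the posterior is Gamma(α + ΣXᵢ, β + n).
Batch 1: sum of counts S = 23 over n = 10 hours.
After batch 1: Gamma(α+S, β+n) = Gamma(9.95+23, 5.06+10) = Gamma(32.95, 15.06).
Batch 2: sum of counts S = 22 over n = 10 hours.
After batch 2: Gamma(α+S, β+n) = Gamma(32.95+22, 15.06+10) = Gamma(54.95, 25.06).
Posterior mean = α/β = 54.95/25.06 = 2.1927.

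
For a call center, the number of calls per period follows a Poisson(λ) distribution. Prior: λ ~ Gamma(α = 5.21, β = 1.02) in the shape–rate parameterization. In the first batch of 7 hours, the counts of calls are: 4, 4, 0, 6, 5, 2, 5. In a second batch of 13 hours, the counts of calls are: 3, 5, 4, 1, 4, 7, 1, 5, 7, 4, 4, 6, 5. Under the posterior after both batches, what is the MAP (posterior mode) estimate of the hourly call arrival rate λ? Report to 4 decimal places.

4.1013

With a Gamma(shape α, rate β) prior, the Poisson likelihood is conjugate: the posterior is Gamma(α + ΣXᵢ, β + n).
Batch 1: sum of counts S = 26 over n = 7 hours.
After batch 1: Gamma(α+S, β+n) = Gamma(5.21+26, 1.02+7) = Gamma(31.21, 8.02).
Batch 2: sum of counts S = 56 over n = 13 hours.
After batch 2: Gamma(α+S, β+n) = Gamma(31.21+56, 8.02+13) = Gamma(87.21, 21.02).
Mode of Gamma(α,β) for α≥1 is (α−1)/β = 86.21/21.02 = 4.1013.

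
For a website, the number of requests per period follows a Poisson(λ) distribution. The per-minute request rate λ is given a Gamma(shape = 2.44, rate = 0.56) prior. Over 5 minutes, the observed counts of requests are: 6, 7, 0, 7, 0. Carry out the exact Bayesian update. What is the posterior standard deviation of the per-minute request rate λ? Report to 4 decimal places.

0.8520

With a Gamma(shape α, rate β) prior, the Poisson likelihood is conjugate: the posterior is Gamma(α + ΣXᵢ, β + n).
Sum of counts S = 20 over n = 5 minutes.
Posterior: Gamma(α+S, β+n) = Gamma(2.44+20, 0.56+5) = Gamma(22.44, 5.56).
SD = √α/β = √22.44/5.56 = 0.8520.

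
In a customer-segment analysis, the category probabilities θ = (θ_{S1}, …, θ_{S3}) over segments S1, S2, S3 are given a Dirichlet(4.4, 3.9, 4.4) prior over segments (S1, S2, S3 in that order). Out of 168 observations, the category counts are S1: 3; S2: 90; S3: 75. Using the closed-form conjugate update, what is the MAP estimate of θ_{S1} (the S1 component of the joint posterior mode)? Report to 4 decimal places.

The Dirichlet prior is conjugate to the Multinomial likelihood: each posterior αⱼ = prior αⱼ + observed count nⱼ.
Posterior concentration: (7.4, 93.9, 79.4), total = 180.7.
Joint mode component: (α_{S1}−1)/(Σα−K) = 6.4/177.7 = 0.0360.

0.0360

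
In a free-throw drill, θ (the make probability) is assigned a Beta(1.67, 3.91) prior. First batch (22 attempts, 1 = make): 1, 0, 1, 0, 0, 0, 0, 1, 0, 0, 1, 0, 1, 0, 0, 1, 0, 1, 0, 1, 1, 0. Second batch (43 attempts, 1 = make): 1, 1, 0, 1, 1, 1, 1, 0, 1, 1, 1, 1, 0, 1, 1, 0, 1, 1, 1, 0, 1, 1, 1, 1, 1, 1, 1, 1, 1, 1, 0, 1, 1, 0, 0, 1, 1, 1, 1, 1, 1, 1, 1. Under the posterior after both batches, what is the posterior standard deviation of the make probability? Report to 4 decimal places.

The Beta prior is conjugate to a Binomial/Bernoulli likelihood; the update adds successes to α and failures to β.
After batch 1: Beta(1.67+9, 3.91+13) = Beta(10.67, 16.91).
After batch 2: Beta(10.67+35, 16.91+8) = Beta(45.67, 24.91).
Var = αβ/((α+β)²(α+β+1)) = 45.67·24.91/(70.58²·71.58) = 0.00319043; SD = √0.00319043 = 0.0565.

0.0565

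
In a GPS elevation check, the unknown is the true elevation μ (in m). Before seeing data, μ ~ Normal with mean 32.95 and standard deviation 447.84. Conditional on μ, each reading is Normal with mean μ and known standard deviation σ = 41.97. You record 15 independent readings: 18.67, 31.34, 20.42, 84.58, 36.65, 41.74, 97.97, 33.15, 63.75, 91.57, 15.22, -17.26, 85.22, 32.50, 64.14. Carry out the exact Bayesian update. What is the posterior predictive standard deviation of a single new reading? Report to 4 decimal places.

43.3456

For Normal data with known variance σ², a Normal(μ₀, σ₀²) prior on μ is conjugate. Posterior precision = 1/σ₀² + n/σ²; posterior mean is the precision-weighted average of μ₀ and x̄.
σ₀² = 447.84² = 200560.6656, σ² = 41.97² = 1761.4809; σ² + n·σ₀² = 1761.4809 + 15·200560.6656 = 3010171.4649.
Posterior precision = 1/σ₀² + n/σ² = 1/200560.6656 + 15/1761.4809 = (σ² + n·σ₀²)/(σ₀²σ²) = 3010171.4649/(200560.6656·1761.4809); posterior variance σₙ² = σ₀²σ²/(σ² + n·σ₀²) = 200560.6656·1761.4809/3010171.4649 = 117.363342.
Predictive variance for one new observation = σₙ² + σ² = 200560.6656·1761.4809/3010171.4649 + 1761.4809 = σ²·(σ₀² + 3010171.4649)/3010171.4649 = 1761.4809·3210732.1305/3010171.4649 = 1878.844242; SD = √(1761.4809·3210732.1305/3010171.4649) = 43.3456.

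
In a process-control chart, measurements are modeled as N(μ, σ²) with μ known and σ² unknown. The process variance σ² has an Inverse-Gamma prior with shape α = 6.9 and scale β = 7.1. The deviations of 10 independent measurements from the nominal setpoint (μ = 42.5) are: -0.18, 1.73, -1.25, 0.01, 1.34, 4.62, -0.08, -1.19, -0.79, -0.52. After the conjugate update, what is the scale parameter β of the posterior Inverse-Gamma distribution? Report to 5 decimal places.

With known mean μ and an Inverse-Gamma(α, β) prior on σ², the Normal likelihood is conjugate: posterior is Inv-Gamma(α + n/2, β + Σ(xᵢ−μ)²/2).
Σ(xᵢ−μ)² = (-0.18)² + (1.73)² + (-1.25)² + (0.01)² + (1.34)² + (4.62)² + (-0.08)² + (-1.19)² + (-0.79)² + (-0.52)² = 30.0449.
Posterior: Inv-Gamma(6.9 + 10/2, 7.1 + 30.0449/2) = Inv-Gamma(11.90, 22.12245).
Posterior β = 22.12245.

22.12245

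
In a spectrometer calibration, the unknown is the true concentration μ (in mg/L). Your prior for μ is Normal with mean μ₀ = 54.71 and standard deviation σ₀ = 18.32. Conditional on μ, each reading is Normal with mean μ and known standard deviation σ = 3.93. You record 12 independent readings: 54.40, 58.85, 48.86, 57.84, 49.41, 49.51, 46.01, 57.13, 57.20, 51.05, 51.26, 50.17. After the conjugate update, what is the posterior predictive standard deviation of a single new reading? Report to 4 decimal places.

For Normal data with known variance σ², a Normal(μ₀, σ₀²) prior on μ is conjugate. Posterior precision = 1/σ₀² + n/σ²; posterior mean is the precision-weighted average of μ₀ and x̄.
σ₀² = 18.32² = 335.6224, σ² = 3.93² = 15.4449; σ² + n·σ₀² = 15.4449 + 12·335.6224 = 4042.9137.
Posterior precision = 1/σ₀² + n/σ² = 1/335.6224 + 12/15.4449 = (σ² + n·σ₀²)/(σ₀²σ²) = 4042.9137/(335.6224·15.4449); posterior variance σₙ² = σ₀²σ²/(σ² + n·σ₀²) = 335.6224·15.4449/4042.9137 = 1.282158.
Predictive variance for one new observation = σₙ² + σ² = 335.6224·15.4449/4042.9137 + 15.4449 = σ²·(σ₀² + 4042.9137)/4042.9137 = 15.4449·4378.5361/4042.9137 = 16.727058; SD = √(15.4449·4378.5361/4042.9137) = 4.0899.

4.0899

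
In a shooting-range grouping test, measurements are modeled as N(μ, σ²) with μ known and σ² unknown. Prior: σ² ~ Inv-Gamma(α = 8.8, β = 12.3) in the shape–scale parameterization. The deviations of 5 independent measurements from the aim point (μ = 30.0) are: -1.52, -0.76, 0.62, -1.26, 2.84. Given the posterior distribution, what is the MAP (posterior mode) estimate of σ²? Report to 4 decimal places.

1.5254

With known mean μ and an Inverse-Gamma(α, β) prior on σ², the Normal likelihood is conjugate: posterior is Inv-Gamma(α + n/2, β + Σ(xᵢ−μ)²/2).
Σ(xᵢ−μ)² = (-1.52)² + (-0.76)² + (0.62)² + (-1.26)² + (2.84)² = 12.9256.
Posterior: Inv-Gamma(8.8 + 5/2, 12.3 + 12.9256/2) = Inv-Gamma(11.30, 18.76280).
Mode = β/(α+1) = 18.76280/12.30 = 1.5254.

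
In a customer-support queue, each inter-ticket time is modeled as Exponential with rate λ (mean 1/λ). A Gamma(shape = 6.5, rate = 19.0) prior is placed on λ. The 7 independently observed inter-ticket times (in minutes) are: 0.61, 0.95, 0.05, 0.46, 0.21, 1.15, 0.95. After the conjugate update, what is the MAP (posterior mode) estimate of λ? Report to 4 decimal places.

0.5346

With a Gamma(shape α, rate β) prior on the exponential rate λ, the posterior after n observations with total T = Σxᵢ is Gamma(α+n, β+T).
Sum of observations T = 4.38 minutes; n = 7.
Posterior: Gamma(6.5+7, 19.0+4.38) = Gamma(13.5, 23.38).
Mode = (α−1)/β = 0.5346.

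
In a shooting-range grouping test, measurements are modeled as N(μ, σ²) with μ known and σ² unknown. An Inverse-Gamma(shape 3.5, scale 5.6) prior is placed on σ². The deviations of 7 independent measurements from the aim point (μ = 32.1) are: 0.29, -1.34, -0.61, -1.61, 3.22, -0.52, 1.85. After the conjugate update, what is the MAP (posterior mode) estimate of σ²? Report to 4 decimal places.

1.8816

With known mean μ and an Inverse-Gamma(α, β) prior on σ², the Normal likelihood is conjugate: posterior is Inv-Gamma(α + n/2, β + Σ(xᵢ−μ)²/2).
Σ(xᵢ−μ)² = (0.29)² + (-1.34)² + (-0.61)² + (-1.61)² + (3.22)² + (-0.52)² + (1.85)² = 18.9052.
Posterior: Inv-Gamma(3.5 + 7/2, 5.6 + 18.9052/2) = Inv-Gamma(7.00, 15.05260).
Mode = β/(α+1) = 15.05260/8.00 = 1.8816.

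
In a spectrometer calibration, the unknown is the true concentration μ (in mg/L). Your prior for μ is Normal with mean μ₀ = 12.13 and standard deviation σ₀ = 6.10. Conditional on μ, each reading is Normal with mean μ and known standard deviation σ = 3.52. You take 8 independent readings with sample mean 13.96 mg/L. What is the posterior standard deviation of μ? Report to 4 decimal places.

For Normal data with known variance σ², a Normal(μ₀, σ₀²) prior on μ is conjugate. Posterior precision = 1/σ₀² + n/σ²; posterior mean is the precision-weighted average of μ₀ and x̄.
σ₀² = 6.10² = 37.21, σ² = 3.52² = 12.3904; σ² + n·σ₀² = 12.3904 + 8·37.21 = 310.0704.
Posterior precision = 1/σ₀² + n/σ² = 1/37.21 + 8/12.3904 = (σ² + n·σ₀²)/(σ₀²σ²) = 310.0704/(37.21·12.3904); posterior variance σₙ² = σ₀²σ²/(σ² + n·σ₀²) = 37.21·12.3904/310.0704 = 1.486910.
Posterior SD = √σₙ² = √(37.21·12.3904/310.0704) = 1.2194.

1.2194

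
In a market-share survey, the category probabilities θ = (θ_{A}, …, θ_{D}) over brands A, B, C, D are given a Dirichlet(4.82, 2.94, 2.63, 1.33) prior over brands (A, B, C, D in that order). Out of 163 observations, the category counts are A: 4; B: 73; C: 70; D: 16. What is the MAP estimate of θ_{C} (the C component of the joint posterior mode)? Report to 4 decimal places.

0.4196

The Dirichlet prior is conjugate to the Multinomial likelihood: each posterior αⱼ = prior αⱼ + observed count nⱼ.
Posterior concentration: (8.82, 75.94, 72.63, 17.33), total = 174.72.
Joint mode component: (α_{C}−1)/(Σα−K) = 71.63/170.72 = 0.4196.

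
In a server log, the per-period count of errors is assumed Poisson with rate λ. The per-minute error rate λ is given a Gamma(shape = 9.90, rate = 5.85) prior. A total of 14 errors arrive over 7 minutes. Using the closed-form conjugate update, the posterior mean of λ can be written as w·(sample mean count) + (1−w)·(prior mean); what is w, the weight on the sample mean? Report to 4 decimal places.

With a Gamma(shape α, rate β) prior, the Poisson likelihood is conjugate: the posterior is Gamma(α + ΣXᵢ, β + n).
Posterior mean = (α₀+S)/(β₀+n) = [n/(β₀+n)]·(S/n) + [β₀/(β₀+n)]·(α₀/β₀), so only n and β₀ enter the weight.
Weight on data w = n/(β₀+n) = 7/(5.85+7) = 7/12.85 = 0.5447.

0.5447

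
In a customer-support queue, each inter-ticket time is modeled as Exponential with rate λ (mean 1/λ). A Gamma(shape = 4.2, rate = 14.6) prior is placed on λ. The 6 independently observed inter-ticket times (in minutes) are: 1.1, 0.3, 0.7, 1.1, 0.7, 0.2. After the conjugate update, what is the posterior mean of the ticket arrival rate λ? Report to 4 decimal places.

With a Gamma(shape α, rate β) prior on the exponential rate λ, the posterior after n observations with total T = Σxᵢ is Gamma(α+n, β+T).
Sum of observations T = 4.1 minutes; n = 6.
Posterior: Gamma(4.2+6, 14.6+4.1) = Gamma(10.2, 18.7).
Posterior mean of λ = α/β = 10.2/18.7 = 0.5455.

0.5455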